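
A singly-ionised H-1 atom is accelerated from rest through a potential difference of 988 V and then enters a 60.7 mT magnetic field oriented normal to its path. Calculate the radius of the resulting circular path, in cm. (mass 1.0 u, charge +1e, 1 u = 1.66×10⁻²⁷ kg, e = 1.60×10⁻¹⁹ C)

The kinetic energy gained is K = qV = (1×1.60×10^-19)(988) = 1.58×10^-16 J.
v = √(2K/m) = 4.36×10^5 m/s.
r = mv/(qB) = (1.66×10^-27)(4.36×10^5) / [(1×1.60×10^-19)(0.0607)] = 0.0746 m.

r ≈ 7.46 cm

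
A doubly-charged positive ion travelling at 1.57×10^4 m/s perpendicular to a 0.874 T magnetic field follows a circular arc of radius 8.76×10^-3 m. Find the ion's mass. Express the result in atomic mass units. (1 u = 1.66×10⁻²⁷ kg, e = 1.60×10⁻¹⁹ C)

qvB = mv²/r ⇒ m = qBr/v.
m = (2×1.60×10^-19)(0.874)(8.76×10^-3) / (1.57×10^4) = 1.56×10^-25 kg = 94.0 u.

m ≈ 94.0 u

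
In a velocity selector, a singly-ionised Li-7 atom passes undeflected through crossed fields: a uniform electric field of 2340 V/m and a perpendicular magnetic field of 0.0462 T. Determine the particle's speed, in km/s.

For zero net force, qE = qvB, so v = E/B.
v = (2340) / (0.0462) = 5.06×10^4 m/s.

v ≈ 50.6 km/s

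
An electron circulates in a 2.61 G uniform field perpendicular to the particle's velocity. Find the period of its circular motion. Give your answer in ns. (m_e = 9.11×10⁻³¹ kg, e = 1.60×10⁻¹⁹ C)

T ≈ 137 ns

The cyclotron period is independent of speed: T = 2πm/(qB).
T = 2π(9.11×10^-31) / [(1×1.60×10^-19)(2.61×10^-4)] = 1.37×10^-7 s.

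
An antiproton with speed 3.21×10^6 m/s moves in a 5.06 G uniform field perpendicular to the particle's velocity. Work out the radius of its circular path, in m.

r ≈ 66.2 m

The magnetic force provides the centripetal force: qvB = mv²/r, so r = mv/(qB).
r = (1.67×10^-27 kg)(3.21×10^6 m/s) / [(1×1.60×10^-19 C)(5.06×10^-4 T)] = 66.2 m.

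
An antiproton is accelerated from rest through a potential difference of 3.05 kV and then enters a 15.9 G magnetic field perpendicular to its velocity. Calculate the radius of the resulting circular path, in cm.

The kinetic energy gained is K = qV = (1×1.60×10^-19)(3050) = 4.88×10^-16 J.
v = √(2K/m) = 7.64×10^5 m/s.
r = mv/(qB) = (1.67×10^-27)(7.64×10^5) / [(1×1.60×10^-19)(1.59×10^-3)] = 5.02 m.

r ≈ 502 cm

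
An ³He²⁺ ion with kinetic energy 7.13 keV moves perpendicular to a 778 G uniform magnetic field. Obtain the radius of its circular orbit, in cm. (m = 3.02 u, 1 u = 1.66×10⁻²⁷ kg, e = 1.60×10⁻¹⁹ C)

r ≈ 13.6 cm

Convert the energy: K = 7.13 keV = 1.14×10^-15 J.
v = √(2K/m) = √(2·1.14×10^-15/5.01×10^-27) = 6.75×10^5 m/s.
r = mv/(qB) = (5.01×10^-27)(6.75×10^5) / [(2×1.60×10^-19)(0.0778)] = 0.136 m.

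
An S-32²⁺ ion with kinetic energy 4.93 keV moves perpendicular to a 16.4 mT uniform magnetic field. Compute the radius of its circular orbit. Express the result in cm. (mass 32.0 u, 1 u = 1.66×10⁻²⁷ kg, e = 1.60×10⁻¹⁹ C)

Convert the energy: K = 4.93 keV = 7.89×10^-16 J.
v = √(2K/m) = √(2·7.89×10^-16/5.31×10^-26) = 1.72×10^5 m/s.
r = mv/(qB) = (5.31×10^-26)(1.72×10^5) / [(2×1.60×10^-19)(0.0164)] = 1.74 m.

r ≈ 174 cm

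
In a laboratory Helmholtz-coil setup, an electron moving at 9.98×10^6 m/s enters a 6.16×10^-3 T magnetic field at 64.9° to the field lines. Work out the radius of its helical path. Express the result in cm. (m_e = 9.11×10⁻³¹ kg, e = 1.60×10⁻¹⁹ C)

Only the perpendicular component v⊥ = v sin64.9° = 9.04×10^6 m/s is bent by the field.
r = m v⊥ /(qB) = (9.11×10^-31)(9.04×10^6) / [(1×1.60×10^-19)(6.16×10^-3)] = 8.35×10^-3 m.

r ≈ 0.835 cm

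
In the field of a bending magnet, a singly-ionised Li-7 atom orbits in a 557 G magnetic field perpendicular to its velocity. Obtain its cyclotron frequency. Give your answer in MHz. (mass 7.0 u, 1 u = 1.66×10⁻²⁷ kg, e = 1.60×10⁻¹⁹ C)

f = qB/(2πm) = (1×1.60×10^-19)(0.0557) / [2π(1.16×10^-26)] = 1.22×10^5 Hz.

f ≈ 0.122 MHz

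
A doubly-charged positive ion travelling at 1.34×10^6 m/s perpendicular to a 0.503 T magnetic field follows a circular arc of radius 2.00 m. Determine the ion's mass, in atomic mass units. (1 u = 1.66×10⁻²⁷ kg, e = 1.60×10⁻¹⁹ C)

m ≈ 145 u

qvB = mv²/r ⇒ m = qBr/v.
m = (2×1.60×10^-19)(0.503)(2.00) / (1.34×10^6) = 2.40×10^-25 kg = 145 u.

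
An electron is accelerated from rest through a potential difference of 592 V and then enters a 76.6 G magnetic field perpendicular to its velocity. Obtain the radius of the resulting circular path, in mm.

r ≈ 10.7 mm

The kinetic energy gained is K = qV = (1×1.60×10^-19)(592) = 9.47×10^-17 J.
v = √(2K/m) = 1.44×10^7 m/s.
r = mv/(qB) = (9.11×10^-31)(1.44×10^7) / [(1×1.60×10^-19)(7.66×10^-3)] = 0.0107 m.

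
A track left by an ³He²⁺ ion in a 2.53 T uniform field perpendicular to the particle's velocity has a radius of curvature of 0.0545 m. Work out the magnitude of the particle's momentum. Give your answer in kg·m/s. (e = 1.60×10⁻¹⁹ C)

Since qvB = mv²/r, the momentum p = mv = qBr.
p = (2×1.60×10^-19)(2.53)(0.0545) = 4.41×10^-20 kg·m/s.

p ≈ 4.41×10^-20 kg·m/s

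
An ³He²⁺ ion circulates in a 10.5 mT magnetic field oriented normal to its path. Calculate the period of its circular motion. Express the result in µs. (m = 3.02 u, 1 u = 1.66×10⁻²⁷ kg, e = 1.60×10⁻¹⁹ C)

T ≈ 9.37 µs

The cyclotron period is independent of speed: T = 2πm/(qB).
T = 2π(5.01×10^-27) / [(2×1.60×10^-19)(0.0105)] = 9.37×10^-6 s.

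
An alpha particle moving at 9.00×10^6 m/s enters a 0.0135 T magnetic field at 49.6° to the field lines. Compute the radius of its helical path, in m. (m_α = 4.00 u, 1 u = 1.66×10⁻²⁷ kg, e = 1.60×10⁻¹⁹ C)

r ≈ 10.5 m

Only the perpendicular component v⊥ = v sin49.6° = 6.85×10^6 m/s is bent by the field.
r = m v⊥ /(qB) = (6.64×10^-27)(6.85×10^6) / [(2×1.60×10^-19)(0.0135)] = 10.5 m.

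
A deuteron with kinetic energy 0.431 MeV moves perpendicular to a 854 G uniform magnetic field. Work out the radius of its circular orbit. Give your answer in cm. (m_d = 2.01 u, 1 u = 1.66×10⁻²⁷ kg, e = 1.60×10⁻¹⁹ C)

r ≈ 157 cm

Convert the energy: K = 0.431 MeV = 6.90×10^-14 J.
v = √(2K/m) = √(2·6.90×10^-14/3.34×10^-27) = 6.43×10^6 m/s.
r = mv/(qB) = (3.34×10^-27)(6.43×10^6) / [(1×1.60×10^-19)(0.0854)] = 1.57 m.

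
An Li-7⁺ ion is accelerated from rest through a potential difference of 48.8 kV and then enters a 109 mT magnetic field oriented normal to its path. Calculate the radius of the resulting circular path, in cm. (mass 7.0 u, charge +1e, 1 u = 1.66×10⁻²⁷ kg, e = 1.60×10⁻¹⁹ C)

The kinetic energy gained is K = qV = (1×1.60×10^-19)(4.88×10^4) = 7.81×10^-15 J.
v = √(2K/m) = 1.16×10^6 m/s.
r = mv/(qB) = (1.16×10^-26)(1.16×10^6) / [(1×1.60×10^-19)(0.109)] = 0.772 m.

r ≈ 77.2 cm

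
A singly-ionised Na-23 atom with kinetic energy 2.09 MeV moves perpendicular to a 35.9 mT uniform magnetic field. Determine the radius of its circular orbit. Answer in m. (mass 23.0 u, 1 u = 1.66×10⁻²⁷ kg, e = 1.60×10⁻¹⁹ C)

r ≈ 27.8 m

Convert the energy: K = 2.09 MeV = 3.34×10^-13 J.
v = √(2K/m) = √(2·3.34×10^-13/3.82×10^-26) = 4.19×10^6 m/s.
r = mv/(qB) = (3.82×10^-26)(4.19×10^6) / [(1×1.60×10^-19)(0.0359)] = 27.8 m.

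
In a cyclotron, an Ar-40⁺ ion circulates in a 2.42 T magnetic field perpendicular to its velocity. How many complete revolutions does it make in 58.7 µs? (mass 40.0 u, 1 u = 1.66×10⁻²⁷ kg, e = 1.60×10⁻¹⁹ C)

T = 2πm/(qB) = 2π(6.64×10^-26) / [(1×1.60×10^-19)(2.42)] = 1.0775×10^-6 s.
N = t/T = 5.87×10^-5 / 1.0775×10^-6 ≈ 54.48, so 54 complete revolutions.

N = 54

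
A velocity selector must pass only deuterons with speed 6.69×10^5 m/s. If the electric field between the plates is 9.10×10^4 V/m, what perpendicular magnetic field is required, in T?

qE = qvB ⇒ B = E/v = (9.10×10^4) / (6.69×10^5) = 0.136 T.

B ≈ 0.136 T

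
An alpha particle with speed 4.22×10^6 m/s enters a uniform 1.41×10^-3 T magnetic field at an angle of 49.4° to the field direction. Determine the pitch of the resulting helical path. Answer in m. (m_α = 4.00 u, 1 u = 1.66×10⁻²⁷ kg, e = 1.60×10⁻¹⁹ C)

pitch ≈ 254 m

The velocity component along B is v∥ = v cos49.4° = 2.75×10^6 m/s.
The cyclotron period T = 2πm/(qB) = 9.25×10^-5 s is set by m, q, B alone.
Pitch = v∥·T = (2.75×10^6)(9.25×10^-5) = 254 m.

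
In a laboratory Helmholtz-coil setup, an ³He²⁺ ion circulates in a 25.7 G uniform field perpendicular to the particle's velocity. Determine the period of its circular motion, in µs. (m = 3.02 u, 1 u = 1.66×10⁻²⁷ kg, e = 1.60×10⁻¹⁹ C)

T ≈ 38.3 µs

The cyclotron period is independent of speed: T = 2πm/(qB).
T = 2π(5.01×10^-27) / [(2×1.60×10^-19)(2.57×10^-3)] = 3.83×10^-5 s.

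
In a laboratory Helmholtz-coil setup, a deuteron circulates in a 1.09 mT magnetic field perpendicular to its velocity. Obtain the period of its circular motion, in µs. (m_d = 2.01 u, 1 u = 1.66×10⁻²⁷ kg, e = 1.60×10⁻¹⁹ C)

T ≈ 120 µs

The cyclotron period is independent of speed: T = 2πm/(qB).
T = 2π(3.34×10^-27) / [(1×1.60×10^-19)(1.09×10^-3)] = 1.20×10^-4 s.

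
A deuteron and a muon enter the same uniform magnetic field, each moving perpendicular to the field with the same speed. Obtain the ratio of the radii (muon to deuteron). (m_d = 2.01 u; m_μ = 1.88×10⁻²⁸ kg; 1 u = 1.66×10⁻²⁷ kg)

r = mv/(qB) ⇒ at equal v, r ∝ m/q.
r_{muon}/r_{deuteron} = 0.0563.

ratio ≈ 0.0563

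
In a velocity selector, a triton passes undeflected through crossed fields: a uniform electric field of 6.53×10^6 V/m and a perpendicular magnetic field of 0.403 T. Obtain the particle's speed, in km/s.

For zero net force, qE = qvB, so v = E/B.
v = (6.53×10^6) / (0.403) = 1.62×10^7 m/s.

v ≈ 16200 km/s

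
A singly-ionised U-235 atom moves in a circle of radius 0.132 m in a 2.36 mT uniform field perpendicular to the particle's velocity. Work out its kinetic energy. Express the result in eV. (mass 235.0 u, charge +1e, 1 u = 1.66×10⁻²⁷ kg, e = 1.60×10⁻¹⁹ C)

v = qBr/m = (1×1.60×10^-19)(2.36×10^-3)(0.132) / (3.90×10^-25) = 128 m/s.
K = ½mv² = 0.5·(3.90×10^-25)·(128)² = 3.18×10^-21 J = 0.0199 eV.

K ≈ 0.0199 eV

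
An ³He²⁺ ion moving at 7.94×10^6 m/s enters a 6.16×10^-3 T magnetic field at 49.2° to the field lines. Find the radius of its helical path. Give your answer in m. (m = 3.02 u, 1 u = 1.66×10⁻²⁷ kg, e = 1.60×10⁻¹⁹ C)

r ≈ 15.3 m

Only the perpendicular component v⊥ = v sin49.2° = 6.01×10^6 m/s is bent by the field.
r = m v⊥ /(qB) = (5.01×10^-27)(6.01×10^6) / [(2×1.60×10^-19)(6.16×10^-3)] = 15.3 m.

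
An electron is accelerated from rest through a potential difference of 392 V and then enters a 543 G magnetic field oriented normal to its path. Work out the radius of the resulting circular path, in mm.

r ≈ 1.23 mm

The kinetic energy gained is K = qV = (1×1.60×10^-19)(392) = 6.27×10^-17 J.
v = √(2K/m) = 1.17×10^7 m/s.
r = mv/(qB) = (9.11×10^-31)(1.17×10^7) / [(1×1.60×10^-19)(0.0543)] = 1.23×10^-3 m.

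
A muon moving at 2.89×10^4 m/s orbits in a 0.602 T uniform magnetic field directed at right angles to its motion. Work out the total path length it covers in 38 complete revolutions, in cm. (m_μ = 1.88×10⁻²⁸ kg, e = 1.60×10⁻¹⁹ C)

L ≈ 1.35 cm

r = mv/(qB) = 5.64×10^-5 m, so one revolution covers 2πr = 3.54×10^-4 m.
In 38 revolutions: L = 38·2πr = 0.0135 m.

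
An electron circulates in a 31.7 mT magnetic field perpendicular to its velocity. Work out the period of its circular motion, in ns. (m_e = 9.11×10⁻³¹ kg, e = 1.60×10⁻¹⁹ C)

T ≈ 1.13 ns

The cyclotron period is independent of speed: T = 2πm/(qB).
T = 2π(9.11×10^-31) / [(1×1.60×10^-19)(0.0317)] = 1.13×10^-9 s.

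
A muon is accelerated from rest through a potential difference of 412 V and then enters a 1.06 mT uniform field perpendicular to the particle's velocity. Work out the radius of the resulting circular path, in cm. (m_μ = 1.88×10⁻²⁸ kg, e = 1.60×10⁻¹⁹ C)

The kinetic energy gained is K = qV = (1×1.60×10^-19)(412) = 6.59×10^-17 J.
v = √(2K/m) = 8.37×10^5 m/s.
r = mv/(qB) = (1.88×10^-28)(8.37×10^5) / [(1×1.60×10^-19)(1.06×10^-3)] = 0.928 m.

r ≈ 92.8 cm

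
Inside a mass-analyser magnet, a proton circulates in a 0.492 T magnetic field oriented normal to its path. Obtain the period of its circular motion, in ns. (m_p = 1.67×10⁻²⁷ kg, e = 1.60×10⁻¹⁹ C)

The cyclotron period is independent of speed: T = 2πm/(qB).
T = 2π(1.67×10^-27) / [(1×1.60×10^-19)(0.492)] = 1.33×10^-7 s.

T ≈ 133 ns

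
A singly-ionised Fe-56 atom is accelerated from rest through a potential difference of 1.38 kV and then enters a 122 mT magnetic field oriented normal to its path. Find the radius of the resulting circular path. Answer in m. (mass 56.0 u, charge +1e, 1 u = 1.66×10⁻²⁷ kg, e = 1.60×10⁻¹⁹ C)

r ≈ 0.328 m

The kinetic energy gained is K = qV = (1×1.60×10^-19)(1380) = 2.21×10^-16 J.
v = √(2K/m) = 6.89×10^4 m/s.
r = mv/(qB) = (9.30×10^-26)(6.89×10^4) / [(1×1.60×10^-19)(0.122)] = 0.328 m.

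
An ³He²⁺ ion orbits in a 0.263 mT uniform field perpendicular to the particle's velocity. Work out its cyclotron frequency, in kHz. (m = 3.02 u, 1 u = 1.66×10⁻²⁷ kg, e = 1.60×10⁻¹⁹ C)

f = qB/(2πm) = (2×1.60×10^-19)(2.63×10^-4) / [2π(5.01×10^-27)] = 2670 Hz.

f ≈ 2.67 kHz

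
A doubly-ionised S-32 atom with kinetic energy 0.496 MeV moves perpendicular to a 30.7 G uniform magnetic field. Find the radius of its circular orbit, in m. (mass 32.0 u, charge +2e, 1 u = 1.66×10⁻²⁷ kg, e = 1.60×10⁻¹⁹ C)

Convert the energy: K = 0.496 MeV = 7.94×10^-14 J.
v = √(2K/m) = √(2·7.94×10^-14/5.31×10^-26) = 1.73×10^6 m/s.
r = mv/(qB) = (5.31×10^-26)(1.73×10^6) / [(2×1.60×10^-19)(3.07×10^-3)] = 93.5 m.

r ≈ 93.5 m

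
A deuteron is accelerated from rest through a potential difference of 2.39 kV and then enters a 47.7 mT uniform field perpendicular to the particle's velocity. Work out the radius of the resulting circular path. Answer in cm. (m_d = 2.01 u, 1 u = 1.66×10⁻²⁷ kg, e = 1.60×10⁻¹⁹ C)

r ≈ 20.9 cm

The kinetic energy gained is K = qV = (1×1.60×10^-19)(2390) = 3.82×10^-16 J.
v = √(2K/m) = 4.79×10^5 m/s.
r = mv/(qB) = (3.34×10^-27)(4.79×10^5) / [(1×1.60×10^-19)(0.0477)] = 0.209 m.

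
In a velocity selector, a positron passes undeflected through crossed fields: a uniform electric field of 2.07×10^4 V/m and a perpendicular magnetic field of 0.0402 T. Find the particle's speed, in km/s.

v ≈ 515 km/s

For zero net force, qE = qvB, so v = E/B.
v = (2.07×10^4) / (0.0402) = 5.15×10^5 m/s.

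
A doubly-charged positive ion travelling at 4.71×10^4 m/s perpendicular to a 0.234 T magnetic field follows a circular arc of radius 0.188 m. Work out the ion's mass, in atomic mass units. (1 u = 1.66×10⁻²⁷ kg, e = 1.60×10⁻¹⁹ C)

m ≈ 180 u

qvB = mv²/r ⇒ m = qBr/v.
m = (2×1.60×10^-19)(0.234)(0.188) / (4.71×10^4) = 2.99×10^-25 kg = 180 u.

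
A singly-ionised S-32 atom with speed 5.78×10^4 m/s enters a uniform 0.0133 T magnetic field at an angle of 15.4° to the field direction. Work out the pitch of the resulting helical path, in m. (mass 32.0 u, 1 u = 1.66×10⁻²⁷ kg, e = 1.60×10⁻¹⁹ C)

pitch ≈ 8.74 m

The velocity component along B is v∥ = v cos15.4° = 5.57×10^4 m/s.
The cyclotron period T = 2πm/(qB) = 1.57×10^-4 s is set by m, q, B alone.
Pitch = v∥·T = (5.57×10^4)(1.57×10^-4) = 8.74 m.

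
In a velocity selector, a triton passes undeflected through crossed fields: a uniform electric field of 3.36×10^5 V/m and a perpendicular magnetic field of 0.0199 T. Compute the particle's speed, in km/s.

v ≈ 16900 km/s

For zero net force, qE = qvB, so v = E/B.
v = (3.36×10^5) / (0.0199) = 1.69×10^7 m/s.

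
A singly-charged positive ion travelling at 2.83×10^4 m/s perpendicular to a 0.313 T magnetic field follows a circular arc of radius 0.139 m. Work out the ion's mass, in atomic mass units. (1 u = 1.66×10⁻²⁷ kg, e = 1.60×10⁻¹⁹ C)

m ≈ 148 u

qvB = mv²/r ⇒ m = qBr/v.
m = (1×1.60×10^-19)(0.313)(0.139) / (2.83×10^4) = 2.46×10^-25 kg = 148 u.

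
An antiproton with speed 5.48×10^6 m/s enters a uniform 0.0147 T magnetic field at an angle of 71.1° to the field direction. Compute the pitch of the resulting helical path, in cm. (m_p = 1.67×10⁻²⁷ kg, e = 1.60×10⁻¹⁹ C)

pitch ≈ 792 cm

The velocity component along B is v∥ = v cos71.1° = 1.78×10^6 m/s.
The cyclotron period T = 2πm/(qB) = 4.46×10^-6 s is set by m, q, B alone.
Pitch = v∥·T = (1.78×10^6)(4.46×10^-6) = 7.92 m.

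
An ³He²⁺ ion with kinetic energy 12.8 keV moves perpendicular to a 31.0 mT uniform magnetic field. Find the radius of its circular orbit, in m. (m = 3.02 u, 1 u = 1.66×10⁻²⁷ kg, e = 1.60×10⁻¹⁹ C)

Convert the energy: K = 12.8 keV = 2.05×10^-15 J.
v = √(2K/m) = √(2·2.05×10^-15/5.01×10^-27) = 9.04×10^5 m/s.
r = mv/(qB) = (5.01×10^-27)(9.04×10^5) / [(2×1.60×10^-19)(0.0310)] = 0.457 m.

r ≈ 0.457 m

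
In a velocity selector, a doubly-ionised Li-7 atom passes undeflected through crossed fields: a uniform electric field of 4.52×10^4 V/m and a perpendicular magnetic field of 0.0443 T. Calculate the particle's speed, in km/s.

For zero net force, qE = qvB, so v = E/B.
v = (4.52×10^4) / (0.0443) = 1.02×10^6 m/s.

v ≈ 1020 km/s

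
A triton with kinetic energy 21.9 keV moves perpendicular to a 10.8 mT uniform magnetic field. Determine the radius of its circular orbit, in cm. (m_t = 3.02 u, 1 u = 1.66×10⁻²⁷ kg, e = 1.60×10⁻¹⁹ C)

r ≈ 343 cm

Convert the energy: K = 21.9 keV = 3.50×10^-15 J.
v = √(2K/m) = √(2·3.50×10^-15/5.01×10^-27) = 1.18×10^6 m/s.
r = mv/(qB) = (5.01×10^-27)(1.18×10^6) / [(1×1.60×10^-19)(0.0108)] = 3.43 m.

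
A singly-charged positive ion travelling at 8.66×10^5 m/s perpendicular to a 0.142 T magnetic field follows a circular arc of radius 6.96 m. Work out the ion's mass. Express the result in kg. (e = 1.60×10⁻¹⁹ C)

m ≈ 1.83×10^-25 kg

qvB = mv²/r ⇒ m = qBr/v.
m = (1×1.60×10^-19)(0.142)(6.96) / (8.66×10^5) = 1.83×10^-25 kg.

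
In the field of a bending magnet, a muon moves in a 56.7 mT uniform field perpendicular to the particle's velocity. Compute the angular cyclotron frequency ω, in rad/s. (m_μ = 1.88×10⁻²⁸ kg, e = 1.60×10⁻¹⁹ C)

ω = qB/m = (1×1.60×10^-19)(0.0567) / (1.88×10^-28) = 4.83×10^7 rad/s.

ω ≈ 4.83×10^7 rad/s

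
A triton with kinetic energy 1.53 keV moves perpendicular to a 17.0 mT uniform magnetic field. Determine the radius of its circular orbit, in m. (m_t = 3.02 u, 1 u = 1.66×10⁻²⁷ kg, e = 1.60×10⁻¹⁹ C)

r ≈ 0.576 m

Convert the energy: K = 1.53 keV = 2.45×10^-16 J.
v = √(2K/m) = √(2·2.45×10^-16/5.01×10^-27) = 3.13×10^5 m/s.
r = mv/(qB) = (5.01×10^-27)(3.13×10^5) / [(1×1.60×10^-19)(0.0170)] = 0.576 m.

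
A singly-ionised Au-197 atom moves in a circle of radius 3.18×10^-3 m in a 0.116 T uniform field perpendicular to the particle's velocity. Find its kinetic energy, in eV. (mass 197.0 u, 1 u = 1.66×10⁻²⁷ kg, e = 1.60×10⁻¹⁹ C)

K ≈ 0.0333 eV

v = qBr/m = (1×1.60×10^-19)(0.116)(3.18×10^-3) / (3.27×10^-25) = 180 m/s.
K = ½mv² = 0.5·(3.27×10^-25)·(180)² = 5.33×10^-21 J = 0.0333 eV.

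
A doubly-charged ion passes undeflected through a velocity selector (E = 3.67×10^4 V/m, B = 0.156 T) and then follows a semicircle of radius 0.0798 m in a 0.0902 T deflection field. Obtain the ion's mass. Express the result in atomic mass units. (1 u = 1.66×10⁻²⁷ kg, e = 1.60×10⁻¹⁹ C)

m ≈ 5.90 u

v = E/B₁ = 2.35×10^5 m/s.
From r = mv/(qB₂), m = qB₂r/v = (2×1.60×10^-19)(0.0902)(0.0798) / (2.35×10^5) = 9.79×10^-27 kg.
In atomic mass units: m = 9.79×10^-27 / 1.66×10^-27 = 5.90 u.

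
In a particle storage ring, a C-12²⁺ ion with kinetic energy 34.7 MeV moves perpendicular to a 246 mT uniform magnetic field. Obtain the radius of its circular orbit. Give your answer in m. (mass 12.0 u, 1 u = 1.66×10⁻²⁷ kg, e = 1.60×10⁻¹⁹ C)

Convert the energy: K = 34.7 MeV = 5.55×10^-12 J.
v = √(2K/m) = √(2·5.55×10^-12/1.99×10^-26) = 2.36×10^7 m/s.
r = mv/(qB) = (1.99×10^-26)(2.36×10^7) / [(2×1.60×10^-19)(0.246)] = 5.97 m.

r ≈ 5.97 m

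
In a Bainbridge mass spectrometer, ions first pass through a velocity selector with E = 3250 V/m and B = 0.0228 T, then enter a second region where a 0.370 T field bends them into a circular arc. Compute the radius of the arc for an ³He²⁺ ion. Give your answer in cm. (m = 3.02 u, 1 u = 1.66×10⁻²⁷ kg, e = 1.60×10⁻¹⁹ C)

The selector passes v = E/B = 3250/0.0228 = 1.43×10^5 m/s.
In the deflection region, r = mv/(qB₂) = (5.01×10^-27)(1.43×10^5) / [(2×1.60×10^-19)(0.370)] = 6.04×10^-3 m.

r ≈ 0.604 cm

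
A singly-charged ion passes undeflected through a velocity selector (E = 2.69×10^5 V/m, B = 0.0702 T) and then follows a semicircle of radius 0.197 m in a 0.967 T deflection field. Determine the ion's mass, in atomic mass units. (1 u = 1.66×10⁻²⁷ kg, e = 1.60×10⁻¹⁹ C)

v = E/B₁ = 3.83×10^6 m/s.
From r = mv/(qB₂), m = qB₂r/v = (1×1.60×10^-19)(0.967)(0.197) / (3.83×10^6) = 7.95×10^-27 kg.
In atomic mass units: m = 7.95×10^-27 / 1.66×10^-27 = 4.79 u.

m ≈ 4.79 u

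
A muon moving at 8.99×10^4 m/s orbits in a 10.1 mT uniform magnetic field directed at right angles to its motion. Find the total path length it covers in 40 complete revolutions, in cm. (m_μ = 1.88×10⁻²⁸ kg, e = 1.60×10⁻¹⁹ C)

r = mv/(qB) = 0.0105 m, so one revolution covers 2πr = 0.0657 m.
In 40 revolutions: L = 40·2πr = 2.63 m.

L ≈ 263 cm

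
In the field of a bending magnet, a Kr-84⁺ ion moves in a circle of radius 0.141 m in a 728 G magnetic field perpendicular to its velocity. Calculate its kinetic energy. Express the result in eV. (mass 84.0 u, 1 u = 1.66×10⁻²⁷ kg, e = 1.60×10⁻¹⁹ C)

v = qBr/m = (1×1.60×10^-19)(0.0728)(0.141) / (1.39×10^-25) = 1.18×10^4 m/s.
K = ½mv² = 0.5·(1.39×10^-25)·(1.18×10^4)² = 9.67×10^-18 J = 60.5 eV.

K ≈ 60.5 eV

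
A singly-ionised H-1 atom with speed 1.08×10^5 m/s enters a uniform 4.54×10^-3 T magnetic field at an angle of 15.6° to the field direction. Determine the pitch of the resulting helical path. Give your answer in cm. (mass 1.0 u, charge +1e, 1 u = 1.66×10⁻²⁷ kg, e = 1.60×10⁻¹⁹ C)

pitch ≈ 149 cm

The velocity component along B is v∥ = v cos15.6° = 1.04×10^5 m/s.
The cyclotron period T = 2πm/(qB) = 1.44×10^-5 s is set by m, q, B alone.
Pitch = v∥·T = (1.04×10^5)(1.44×10^-5) = 1.49 m.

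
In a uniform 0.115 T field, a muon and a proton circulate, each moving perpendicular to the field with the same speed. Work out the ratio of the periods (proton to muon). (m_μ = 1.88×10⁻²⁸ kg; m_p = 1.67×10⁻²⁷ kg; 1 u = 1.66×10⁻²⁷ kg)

T = 2πm/(qB) is independent of speed, so T₂/T₁ = (m₂/q₂)/(m₁/q₁).
T_{proton}/T_{muon} = (1.67×10^-27/1e) / (1.88×10^-28/1e) = 8.88.

ratio ≈ 8.88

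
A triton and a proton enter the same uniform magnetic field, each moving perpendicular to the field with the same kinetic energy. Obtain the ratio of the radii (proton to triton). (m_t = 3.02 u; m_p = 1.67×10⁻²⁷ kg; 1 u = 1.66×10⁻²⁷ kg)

r = √(2mK)/(qB) ⇒ at equal K, r ∝ √m/q.
r_{proton}/r_{triton} = 0.577.

ratio ≈ 0.577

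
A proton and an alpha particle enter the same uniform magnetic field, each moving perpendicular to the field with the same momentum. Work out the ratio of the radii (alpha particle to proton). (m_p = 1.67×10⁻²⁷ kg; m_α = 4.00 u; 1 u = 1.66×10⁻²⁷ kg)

ratio ≈ 0.500

r = p/(qB) ⇒ at equal p, r ∝ 1/q.
r_{alpha particle}/r_{proton} = 0.500.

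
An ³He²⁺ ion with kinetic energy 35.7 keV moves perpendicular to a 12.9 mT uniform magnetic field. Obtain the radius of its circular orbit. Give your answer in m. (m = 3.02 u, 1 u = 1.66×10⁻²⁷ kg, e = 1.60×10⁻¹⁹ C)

Convert the energy: K = 35.7 keV = 5.71×10^-15 J.
v = √(2K/m) = √(2·5.71×10^-15/5.01×10^-27) = 1.51×10^6 m/s.
r = mv/(qB) = (5.01×10^-27)(1.51×10^6) / [(2×1.60×10^-19)(0.0129)] = 1.83 m.

r ≈ 1.83 m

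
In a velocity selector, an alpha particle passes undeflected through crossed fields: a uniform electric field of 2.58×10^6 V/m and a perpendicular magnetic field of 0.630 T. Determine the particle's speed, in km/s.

For zero net force, qE = qvB, so v = E/B.
v = (2.58×10^6) / (0.630) = 4.10×10^6 m/s.

v ≈ 4100 km/s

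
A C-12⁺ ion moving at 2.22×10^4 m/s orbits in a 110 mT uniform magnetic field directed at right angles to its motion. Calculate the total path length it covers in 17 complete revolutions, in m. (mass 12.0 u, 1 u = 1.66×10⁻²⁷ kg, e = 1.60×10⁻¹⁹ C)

L ≈ 2.68 m

r = mv/(qB) = 0.0251 m, so one revolution covers 2πr = 0.158 m.
In 17 revolutions: L = 17·2πr = 2.68 m.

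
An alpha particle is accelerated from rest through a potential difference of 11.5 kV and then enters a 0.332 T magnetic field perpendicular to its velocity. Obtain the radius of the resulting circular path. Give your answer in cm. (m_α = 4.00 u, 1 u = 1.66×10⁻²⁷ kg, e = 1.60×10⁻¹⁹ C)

r ≈ 6.58 cm

The kinetic energy gained is K = qV = (2×1.60×10^-19)(1.15×10^4) = 3.68×10^-15 J.
v = √(2K/m) = 1.05×10^6 m/s.
r = mv/(qB) = (6.64×10^-27)(1.05×10^6) / [(2×1.60×10^-19)(0.332)] = 0.0658 m.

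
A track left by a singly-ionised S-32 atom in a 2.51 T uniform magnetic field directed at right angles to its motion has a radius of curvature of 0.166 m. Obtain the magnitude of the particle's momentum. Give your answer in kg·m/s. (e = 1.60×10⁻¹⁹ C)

Since qvB = mv²/r, the momentum p = mv = qBr.
p = (1×1.60×10^-19)(2.51)(0.166) = 6.67×10^-20 kg·m/s.

p ≈ 6.67×10^-20 kg·m/s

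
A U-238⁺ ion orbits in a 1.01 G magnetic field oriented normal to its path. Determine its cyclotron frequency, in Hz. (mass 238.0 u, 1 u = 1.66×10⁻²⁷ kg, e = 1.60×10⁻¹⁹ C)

f = qB/(2πm) = (1×1.60×10^-19)(1.01×10^-4) / [2π(3.95×10^-25)] = 6.51 Hz.

f ≈ 6.51 Hz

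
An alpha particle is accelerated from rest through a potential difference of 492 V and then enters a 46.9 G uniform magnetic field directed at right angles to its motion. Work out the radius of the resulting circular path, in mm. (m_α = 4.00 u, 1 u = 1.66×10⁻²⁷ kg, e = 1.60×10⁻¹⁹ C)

r ≈ 963 mm

The kinetic energy gained is K = qV = (2×1.60×10^-19)(492) = 1.57×10^-16 J.
v = √(2K/m) = 2.18×10^5 m/s.
r = mv/(qB) = (6.64×10^-27)(2.18×10^5) / [(2×1.60×10^-19)(4.69×10^-3)] = 0.963 m.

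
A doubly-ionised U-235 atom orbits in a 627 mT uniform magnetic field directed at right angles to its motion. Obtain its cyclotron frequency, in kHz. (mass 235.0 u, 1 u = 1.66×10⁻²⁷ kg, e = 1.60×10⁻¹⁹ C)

f = qB/(2πm) = (2×1.60×10^-19)(0.627) / [2π(3.90×10^-25)] = 8.19×10^4 Hz.

f ≈ 81.9 kHz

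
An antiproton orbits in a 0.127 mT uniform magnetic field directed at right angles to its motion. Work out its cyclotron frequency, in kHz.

f ≈ 1.94 kHz

f = qB/(2πm) = (1×1.60×10^-19)(1.27×10^-4) / [2π(1.67×10^-27)] = 1940 Hz.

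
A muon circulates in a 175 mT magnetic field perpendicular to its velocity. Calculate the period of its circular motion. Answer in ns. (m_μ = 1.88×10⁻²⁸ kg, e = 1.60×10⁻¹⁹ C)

T ≈ 42.2 ns

The cyclotron period is independent of speed: T = 2πm/(qB).
T = 2π(1.88×10^-28) / [(1×1.60×10^-19)(0.175)] = 4.22×10^-8 s.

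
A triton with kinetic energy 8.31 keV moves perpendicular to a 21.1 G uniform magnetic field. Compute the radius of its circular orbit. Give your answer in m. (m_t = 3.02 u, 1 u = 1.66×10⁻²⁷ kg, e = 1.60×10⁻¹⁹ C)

Convert the energy: K = 8.31 keV = 1.33×10^-15 J.
v = √(2K/m) = √(2·1.33×10^-15/5.01×10^-27) = 7.28×10^5 m/s.
r = mv/(qB) = (5.01×10^-27)(7.28×10^5) / [(1×1.60×10^-19)(2.11×10^-3)] = 10.8 m.

r ≈ 10.8 m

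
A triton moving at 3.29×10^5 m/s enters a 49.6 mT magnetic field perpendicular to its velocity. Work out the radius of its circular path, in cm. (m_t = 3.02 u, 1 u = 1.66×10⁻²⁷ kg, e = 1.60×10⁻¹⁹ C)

r ≈ 20.8 cm

The magnetic force provides the centripetal force: qvB = mv²/r, so r = mv/(qB).
r = (5.01×10^-27 kg)(3.29×10^5 m/s) / [(1×1.60×10^-19 C)(0.0496 T)] = 0.208 m.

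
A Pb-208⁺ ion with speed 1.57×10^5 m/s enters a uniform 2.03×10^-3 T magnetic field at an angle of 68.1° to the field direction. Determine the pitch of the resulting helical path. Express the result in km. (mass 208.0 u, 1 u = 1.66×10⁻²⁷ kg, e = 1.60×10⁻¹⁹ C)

pitch ≈ 0.391 km

The velocity component along B is v∥ = v cos68.1° = 5.86×10^4 m/s.
The cyclotron period T = 2πm/(qB) = 6.68×10^-3 s is set by m, q, B alone.
Pitch = v∥·T = (5.86×10^4)(6.68×10^-3) = 391 m.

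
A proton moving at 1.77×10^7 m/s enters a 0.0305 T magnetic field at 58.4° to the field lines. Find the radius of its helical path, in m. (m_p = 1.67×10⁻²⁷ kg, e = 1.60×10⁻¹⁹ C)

r ≈ 5.16 m

Only the perpendicular component v⊥ = v sin58.4° = 1.51×10^7 m/s is bent by the field.
r = m v⊥ /(qB) = (1.67×10^-27)(1.51×10^7) / [(1×1.60×10^-19)(0.0305)] = 5.16 m.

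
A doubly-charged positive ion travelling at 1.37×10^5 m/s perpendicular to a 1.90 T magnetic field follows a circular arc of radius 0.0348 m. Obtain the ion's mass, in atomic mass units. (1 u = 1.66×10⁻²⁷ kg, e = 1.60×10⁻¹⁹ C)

m ≈ 93.0 u

qvB = mv²/r ⇒ m = qBr/v.
m = (2×1.60×10^-19)(1.90)(0.0348) / (1.37×10^5) = 1.54×10^-25 kg = 93.0 u.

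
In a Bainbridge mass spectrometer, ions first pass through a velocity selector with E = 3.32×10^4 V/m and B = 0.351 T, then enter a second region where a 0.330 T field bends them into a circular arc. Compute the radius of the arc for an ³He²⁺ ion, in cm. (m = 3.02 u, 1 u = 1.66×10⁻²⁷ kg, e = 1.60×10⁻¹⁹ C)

r ≈ 0.449 cm

The selector passes v = E/B = 3.32×10^4/0.351 = 9.46×10^4 m/s.
In the deflection region, r = mv/(qB₂) = (5.01×10^-27)(9.46×10^4) / [(2×1.60×10^-19)(0.330)] = 4.49×10^-3 m.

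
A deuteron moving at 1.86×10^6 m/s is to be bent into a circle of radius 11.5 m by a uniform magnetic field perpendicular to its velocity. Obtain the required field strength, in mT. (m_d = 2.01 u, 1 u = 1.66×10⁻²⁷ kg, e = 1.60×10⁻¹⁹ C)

qvB = mv²/r gives B = mv/(qr).
B = (3.34×10^-27)(1.86×10^6) / [(1×1.60×10^-19)(11.5)] = 3.37×10^-3 T.

B ≈ 3.37 mT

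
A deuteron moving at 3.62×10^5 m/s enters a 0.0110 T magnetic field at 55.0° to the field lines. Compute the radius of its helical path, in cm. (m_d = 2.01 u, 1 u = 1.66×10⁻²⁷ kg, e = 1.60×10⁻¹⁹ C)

r ≈ 56.2 cm

Only the perpendicular component v⊥ = v sin55.0° = 2.97×10^5 m/s is bent by the field.
r = m v⊥ /(qB) = (3.34×10^-27)(2.97×10^5) / [(1×1.60×10^-19)(0.0110)] = 0.562 m.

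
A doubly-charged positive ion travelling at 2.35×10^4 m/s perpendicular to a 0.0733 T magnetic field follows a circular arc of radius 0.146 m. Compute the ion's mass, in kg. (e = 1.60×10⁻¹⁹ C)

qvB = mv²/r ⇒ m = qBr/v.
m = (2×1.60×10^-19)(0.0733)(0.146) / (2.35×10^4) = 1.46×10^-25 kg.

m ≈ 1.46×10^-25 kg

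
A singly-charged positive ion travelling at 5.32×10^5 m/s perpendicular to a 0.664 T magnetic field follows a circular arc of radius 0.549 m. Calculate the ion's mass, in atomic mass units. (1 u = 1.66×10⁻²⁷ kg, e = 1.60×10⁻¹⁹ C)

qvB = mv²/r ⇒ m = qBr/v.
m = (1×1.60×10^-19)(0.664)(0.549) / (5.32×10^5) = 1.10×10^-25 kg = 66.0 u.

m ≈ 66.0 u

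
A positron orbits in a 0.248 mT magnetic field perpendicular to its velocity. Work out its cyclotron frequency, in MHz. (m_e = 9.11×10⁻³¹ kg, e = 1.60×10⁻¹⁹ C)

f ≈ 6.93 MHz

f = qB/(2πm) = (1×1.60×10^-19)(2.48×10^-4) / [2π(9.11×10^-31)] = 6.93×10^6 Hz.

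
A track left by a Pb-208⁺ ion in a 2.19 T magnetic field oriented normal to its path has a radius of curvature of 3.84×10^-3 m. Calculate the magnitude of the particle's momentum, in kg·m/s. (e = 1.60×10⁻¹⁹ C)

Since qvB = mv²/r, the momentum p = mv = qBr.
p = (1×1.60×10^-19)(2.19)(3.84×10^-3) = 1.35×10^-21 kg·m/s.

p ≈ 1.35×10^-21 kg·m/s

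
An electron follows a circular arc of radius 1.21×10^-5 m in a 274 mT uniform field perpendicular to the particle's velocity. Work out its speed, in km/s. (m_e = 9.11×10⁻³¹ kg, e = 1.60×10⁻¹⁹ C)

From qvB = mv²/r, v = qBr/m.
v = (1×1.60×10^-19)(0.274)(1.21×10^-5) / (9.11×10^-31) = 5.82×10^5 m/s.

v ≈ 582 km/s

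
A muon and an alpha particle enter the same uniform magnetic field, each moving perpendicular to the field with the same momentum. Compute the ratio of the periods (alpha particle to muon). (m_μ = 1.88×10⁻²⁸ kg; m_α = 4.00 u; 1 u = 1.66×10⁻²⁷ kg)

T = 2πm/(qB) is independent of speed, so T₂/T₁ = (m₂/q₂)/(m₁/q₁).
T_{alpha particle}/T_{muon} = (6.64×10^-27/2e) / (1.88×10^-28/1e) = 17.7.

ratio ≈ 17.7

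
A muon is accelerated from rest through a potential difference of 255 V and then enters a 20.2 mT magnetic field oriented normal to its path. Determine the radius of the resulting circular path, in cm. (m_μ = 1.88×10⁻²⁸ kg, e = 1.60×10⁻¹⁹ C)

The kinetic energy gained is K = qV = (1×1.60×10^-19)(255) = 4.08×10^-17 J.
v = √(2K/m) = 6.59×10^5 m/s.
r = mv/(qB) = (1.88×10^-28)(6.59×10^5) / [(1×1.60×10^-19)(0.0202)] = 0.0383 m.

r ≈ 3.83 cm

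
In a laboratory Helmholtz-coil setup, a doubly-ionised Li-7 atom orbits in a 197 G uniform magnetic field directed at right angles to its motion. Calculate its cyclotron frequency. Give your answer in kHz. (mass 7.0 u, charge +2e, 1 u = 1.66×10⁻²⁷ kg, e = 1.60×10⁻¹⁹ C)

f = qB/(2πm) = (2×1.60×10^-19)(0.0197) / [2π(1.16×10^-26)] = 8.63×10^4 Hz.

f ≈ 86.3 kHz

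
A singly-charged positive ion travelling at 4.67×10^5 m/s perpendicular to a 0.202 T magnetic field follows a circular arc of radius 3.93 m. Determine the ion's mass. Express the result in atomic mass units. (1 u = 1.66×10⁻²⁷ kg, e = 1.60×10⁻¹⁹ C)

qvB = mv²/r ⇒ m = qBr/v.
m = (1×1.60×10^-19)(0.202)(3.93) / (4.67×10^5) = 2.72×10^-25 kg = 164 u.

m ≈ 164 u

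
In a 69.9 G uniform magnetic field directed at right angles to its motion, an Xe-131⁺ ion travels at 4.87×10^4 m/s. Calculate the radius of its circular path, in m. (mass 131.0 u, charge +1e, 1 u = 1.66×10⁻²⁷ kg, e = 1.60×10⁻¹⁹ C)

r ≈ 9.47 m

The magnetic force provides the centripetal force: qvB = mv²/r, so r = mv/(qB).
r = (2.17×10^-25 kg)(4.87×10^4 m/s) / [(1×1.60×10^-19 C)(6.99×10^-3 T)] = 9.47 m.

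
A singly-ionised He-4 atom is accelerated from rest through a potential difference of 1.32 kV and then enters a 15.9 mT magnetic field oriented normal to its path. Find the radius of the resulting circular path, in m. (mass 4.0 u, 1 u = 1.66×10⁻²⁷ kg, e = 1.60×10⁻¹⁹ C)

The kinetic energy gained is K = qV = (1×1.60×10^-19)(1320) = 2.11×10^-16 J.
v = √(2K/m) = 2.52×10^5 m/s.
r = mv/(qB) = (6.64×10^-27)(2.52×10^5) / [(1×1.60×10^-19)(0.0159)] = 0.658 m.

r ≈ 0.658 m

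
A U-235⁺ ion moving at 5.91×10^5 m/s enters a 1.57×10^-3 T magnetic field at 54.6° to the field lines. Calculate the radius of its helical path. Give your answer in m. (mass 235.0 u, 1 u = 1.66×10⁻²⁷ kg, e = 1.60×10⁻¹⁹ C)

r ≈ 748 m

Only the perpendicular component v⊥ = v sin54.6° = 4.82×10^5 m/s is bent by the field.
r = m v⊥ /(qB) = (3.90×10^-25)(4.82×10^5) / [(1×1.60×10^-19)(1.57×10^-3)] = 748 m.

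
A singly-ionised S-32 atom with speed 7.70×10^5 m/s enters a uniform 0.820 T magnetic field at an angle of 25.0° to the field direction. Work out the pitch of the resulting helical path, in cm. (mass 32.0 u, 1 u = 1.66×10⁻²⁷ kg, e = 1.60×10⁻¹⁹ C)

pitch ≈ 178 cm

The velocity component along B is v∥ = v cos25.0° = 6.98×10^5 m/s.
The cyclotron period T = 2πm/(qB) = 2.54×10^-6 s is set by m, q, B alone.
Pitch = v∥·T = (6.98×10^5)(2.54×10^-6) = 1.78 m.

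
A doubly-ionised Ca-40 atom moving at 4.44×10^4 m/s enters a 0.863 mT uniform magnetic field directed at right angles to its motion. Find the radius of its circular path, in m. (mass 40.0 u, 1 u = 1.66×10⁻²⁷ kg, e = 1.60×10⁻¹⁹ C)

r ≈ 10.7 m

The magnetic force provides the centripetal force: qvB = mv²/r, so r = mv/(qB).
r = (6.64×10^-26 kg)(4.44×10^4 m/s) / [(2×1.60×10^-19 C)(8.63×10^-4 T)] = 10.7 m.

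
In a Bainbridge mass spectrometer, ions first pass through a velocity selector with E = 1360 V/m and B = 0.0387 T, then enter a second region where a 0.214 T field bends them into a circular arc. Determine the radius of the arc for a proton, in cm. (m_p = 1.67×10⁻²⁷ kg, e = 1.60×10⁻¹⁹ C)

The selector passes v = E/B = 1360/0.0387 = 3.51×10^4 m/s.
In the deflection region, r = mv/(qB₂) = (1.67×10^-27)(3.51×10^4) / [(1×1.60×10^-19)(0.214)] = 1.71×10^-3 m.

r ≈ 0.171 cm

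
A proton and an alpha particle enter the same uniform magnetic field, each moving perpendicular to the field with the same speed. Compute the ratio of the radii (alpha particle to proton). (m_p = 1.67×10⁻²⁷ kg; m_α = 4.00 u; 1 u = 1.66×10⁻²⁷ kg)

r = mv/(qB) ⇒ at equal v, r ∝ m/q.
r_{alpha particle}/r_{proton} = 1.99.

ratio ≈ 1.99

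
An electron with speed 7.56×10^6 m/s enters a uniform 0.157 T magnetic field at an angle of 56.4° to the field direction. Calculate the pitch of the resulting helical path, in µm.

pitch ≈ 953 µm

The velocity component along B is v∥ = v cos56.4° = 4.18×10^6 m/s.
The cyclotron period T = 2πm/(qB) = 2.28×10^-10 s is set by m, q, B alone.
Pitch = v∥·T = (4.18×10^6)(2.28×10^-10) = 9.53×10^-4 m.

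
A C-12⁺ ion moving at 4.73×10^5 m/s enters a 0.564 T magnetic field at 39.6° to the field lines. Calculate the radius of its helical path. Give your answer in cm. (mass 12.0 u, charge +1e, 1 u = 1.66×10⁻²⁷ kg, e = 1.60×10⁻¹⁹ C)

r ≈ 6.66 cm

Only the perpendicular component v⊥ = v sin39.6° = 3.02×10^5 m/s is bent by the field.
r = m v⊥ /(qB) = (1.99×10^-26)(3.02×10^5) / [(1×1.60×10^-19)(0.564)] = 0.0666 m.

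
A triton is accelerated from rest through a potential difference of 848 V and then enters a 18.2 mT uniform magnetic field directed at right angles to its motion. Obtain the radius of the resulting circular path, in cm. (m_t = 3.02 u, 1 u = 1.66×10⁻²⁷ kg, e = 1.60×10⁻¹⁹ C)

r ≈ 40.1 cm

The kinetic energy gained is K = qV = (1×1.60×10^-19)(848) = 1.36×10^-16 J.
v = √(2K/m) = 2.33×10^5 m/s.
r = mv/(qB) = (5.01×10^-27)(2.33×10^5) / [(1×1.60×10^-19)(0.0182)] = 0.401 m.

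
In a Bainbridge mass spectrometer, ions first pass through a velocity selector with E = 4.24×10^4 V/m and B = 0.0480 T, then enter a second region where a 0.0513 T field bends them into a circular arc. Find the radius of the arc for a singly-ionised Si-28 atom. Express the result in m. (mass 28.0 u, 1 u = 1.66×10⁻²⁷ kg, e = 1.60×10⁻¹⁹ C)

The selector passes v = E/B = 4.24×10^4/0.0480 = 8.83×10^5 m/s.
In the deflection region, r = mv/(qB₂) = (4.65×10^-26)(8.83×10^5) / [(1×1.60×10^-19)(0.0513)] = 5.00 m.

r ≈ 5.00 m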